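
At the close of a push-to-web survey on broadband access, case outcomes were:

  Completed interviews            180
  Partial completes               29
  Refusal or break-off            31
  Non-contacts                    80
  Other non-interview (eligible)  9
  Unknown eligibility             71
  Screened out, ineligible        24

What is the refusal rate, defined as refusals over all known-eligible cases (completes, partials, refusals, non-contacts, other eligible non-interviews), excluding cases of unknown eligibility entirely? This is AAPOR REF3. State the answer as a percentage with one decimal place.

9.4%

Top: 31
Denom: 180 + 29 + 31 + 80 + 9 = 329
REF3 = 31 / 329 = 0.0942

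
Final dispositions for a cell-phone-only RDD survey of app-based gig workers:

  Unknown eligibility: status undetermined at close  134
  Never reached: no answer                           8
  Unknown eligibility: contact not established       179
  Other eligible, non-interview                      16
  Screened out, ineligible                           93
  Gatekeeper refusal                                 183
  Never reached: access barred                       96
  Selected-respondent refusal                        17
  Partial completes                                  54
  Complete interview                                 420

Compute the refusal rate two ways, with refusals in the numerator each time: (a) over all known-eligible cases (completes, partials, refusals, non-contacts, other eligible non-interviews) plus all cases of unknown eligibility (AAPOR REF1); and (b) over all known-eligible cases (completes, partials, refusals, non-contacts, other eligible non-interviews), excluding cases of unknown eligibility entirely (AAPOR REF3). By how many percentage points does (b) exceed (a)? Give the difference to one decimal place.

Refusals = 183 + 17 = 200
Never reached = 8 + 96 = 104
Eligibility not determined = 179 + 134 = 313
Top → 200
Denom → 420 + 54 + 200 + 104 + 16 + 313 = 1107
REF1 = 200 / 1107 = 0.1807
Denom → 420 + 54 + 200 + 104 + 16 = 794
REF3 = 200 / 794 = 0.2519
Difference = 25.19 − 18.07 = 7.12 percentage points

7.1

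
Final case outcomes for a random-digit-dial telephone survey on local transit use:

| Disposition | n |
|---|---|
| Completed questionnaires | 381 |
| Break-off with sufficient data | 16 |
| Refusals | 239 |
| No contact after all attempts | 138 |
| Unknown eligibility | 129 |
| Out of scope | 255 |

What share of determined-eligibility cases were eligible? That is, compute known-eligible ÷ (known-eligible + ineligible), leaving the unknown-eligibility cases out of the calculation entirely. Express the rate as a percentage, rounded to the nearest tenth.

75.2%

Determined eligible = 381 + 16 + 239 + 138 = 774
e = 774 / (774 + 255) = 774 / 1029 = 0.7522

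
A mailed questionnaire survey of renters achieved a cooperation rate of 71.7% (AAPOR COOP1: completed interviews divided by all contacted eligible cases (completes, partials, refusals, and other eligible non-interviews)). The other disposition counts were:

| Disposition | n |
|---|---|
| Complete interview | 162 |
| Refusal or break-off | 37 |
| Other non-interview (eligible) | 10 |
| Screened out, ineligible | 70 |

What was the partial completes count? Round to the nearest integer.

COOP1 = 162 / D = 0.717
D = 162 / 0.717 = 225.9
Rest of base = 209
partial completes = 225.9 − 209 ≈ 17

17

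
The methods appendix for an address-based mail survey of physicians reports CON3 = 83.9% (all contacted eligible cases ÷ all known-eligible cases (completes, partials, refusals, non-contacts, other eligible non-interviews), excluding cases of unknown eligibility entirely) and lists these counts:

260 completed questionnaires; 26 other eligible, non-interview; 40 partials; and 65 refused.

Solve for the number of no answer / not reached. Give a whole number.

75

Numerator: 260 + 40 + 65 + 26 = 391
CON3 = 391 / D = 0.839
D = 391 / 0.839 = 466.0
Other denominator terms total 391
no answer / not reached = 466.0 − 391 ≈ 75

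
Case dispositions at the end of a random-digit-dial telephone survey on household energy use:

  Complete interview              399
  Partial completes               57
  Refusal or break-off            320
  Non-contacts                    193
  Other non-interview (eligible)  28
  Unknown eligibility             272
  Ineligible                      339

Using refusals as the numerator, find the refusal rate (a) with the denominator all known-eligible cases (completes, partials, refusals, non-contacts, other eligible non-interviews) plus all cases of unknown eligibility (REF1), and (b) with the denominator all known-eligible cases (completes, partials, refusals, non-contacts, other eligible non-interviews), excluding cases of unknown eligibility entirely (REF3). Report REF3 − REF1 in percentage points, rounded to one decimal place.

6.9

Top → 320
Base → 399 + 57 + 320 + 193 + 28 + 272 = 1269
REF1 = 320 / 1269 = 0.2522
Base → 399 + 57 + 320 + 193 + 28 = 997
REF3 = 320 / 997 = 0.3210
Difference = 32.10 − 25.22 = 6.88 percentage points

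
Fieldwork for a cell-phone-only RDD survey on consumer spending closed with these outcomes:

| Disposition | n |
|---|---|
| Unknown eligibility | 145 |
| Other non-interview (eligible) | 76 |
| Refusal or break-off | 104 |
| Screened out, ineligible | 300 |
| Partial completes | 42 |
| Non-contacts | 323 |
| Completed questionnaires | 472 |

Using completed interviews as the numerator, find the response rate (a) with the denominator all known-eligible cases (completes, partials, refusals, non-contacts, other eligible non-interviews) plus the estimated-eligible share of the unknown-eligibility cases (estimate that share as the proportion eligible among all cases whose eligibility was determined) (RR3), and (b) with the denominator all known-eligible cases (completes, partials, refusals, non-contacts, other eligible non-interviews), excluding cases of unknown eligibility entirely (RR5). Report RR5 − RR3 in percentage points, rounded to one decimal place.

Num → 472
Known eligible → 472 + 42 + 104 + 323 + 76 = 1017
e = 1017 / (1017 + 300) = 1017 / 1317 = 0.7722
e × U → 0.7722 × 145 = 111.97
Denom → 1017 + 111.97 = 1128.97
RR3 = 472 / 1128.97 = 0.4181
Denom → 472 + 42 + 104 + 323 + 76 = 1017
RR5 = 472 / 1017 = 0.4641
Difference = 46.41 − 41.81 = 4.60 percentage points

4.6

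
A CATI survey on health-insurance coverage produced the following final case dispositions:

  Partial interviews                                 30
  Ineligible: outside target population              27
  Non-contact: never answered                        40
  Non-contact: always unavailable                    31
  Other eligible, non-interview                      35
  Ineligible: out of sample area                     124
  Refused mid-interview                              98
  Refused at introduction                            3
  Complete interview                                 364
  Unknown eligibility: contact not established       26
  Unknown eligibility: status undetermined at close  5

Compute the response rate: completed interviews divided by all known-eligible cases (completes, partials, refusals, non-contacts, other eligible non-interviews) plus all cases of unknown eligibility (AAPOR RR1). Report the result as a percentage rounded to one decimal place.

Refusals = 3 + 98 = 101
No answer / not reached = 40 + 31 = 71
Undetermined eligibility = 26 + 5 = 31
Out of scope = 27 + 124 = 151
Numerator = 364
Base = 364 + 30 + 101 + 71 + 35 + 31 = 632
RR1 = 364 / 632 = 0.5759

57.6%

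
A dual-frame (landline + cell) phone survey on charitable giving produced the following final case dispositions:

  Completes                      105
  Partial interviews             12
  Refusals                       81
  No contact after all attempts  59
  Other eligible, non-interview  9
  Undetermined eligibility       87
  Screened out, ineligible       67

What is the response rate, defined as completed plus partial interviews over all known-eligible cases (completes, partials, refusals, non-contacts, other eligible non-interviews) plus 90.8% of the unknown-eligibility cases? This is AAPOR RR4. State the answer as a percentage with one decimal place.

Top = 105 + 12 = 117
Determined eligible = 105 + 12 + 81 + 59 + 9 = 266
Eligible share of unknowns = 0.9080 × 87 = 79.00
Denom = 266 + 79.00 = 345.00
RR4 = 117 / 345.00 = 0.3391

33.9%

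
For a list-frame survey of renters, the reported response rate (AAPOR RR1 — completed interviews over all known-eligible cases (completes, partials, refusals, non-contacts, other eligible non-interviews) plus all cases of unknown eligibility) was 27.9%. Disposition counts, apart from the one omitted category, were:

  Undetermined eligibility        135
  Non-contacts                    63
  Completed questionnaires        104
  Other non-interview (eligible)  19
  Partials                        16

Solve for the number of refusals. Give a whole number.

RR1 = 104 / D = 0.279
D = 104 / 0.279 = 372.8
Other denominator terms total 337
refusals = 372.8 − 337 ≈ 36

36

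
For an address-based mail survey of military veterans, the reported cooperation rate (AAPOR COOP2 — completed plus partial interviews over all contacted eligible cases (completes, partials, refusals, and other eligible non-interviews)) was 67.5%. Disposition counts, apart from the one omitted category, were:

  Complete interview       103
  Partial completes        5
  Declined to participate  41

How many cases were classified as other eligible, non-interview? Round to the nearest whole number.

Numerator → 103 + 5 = 108
COOP2 = 108 / D = 0.675
D = 108 / 0.675 = 160.0
Rest of base = 149
other eligible, non-interview = 160.0 − 149 ≈ 11

11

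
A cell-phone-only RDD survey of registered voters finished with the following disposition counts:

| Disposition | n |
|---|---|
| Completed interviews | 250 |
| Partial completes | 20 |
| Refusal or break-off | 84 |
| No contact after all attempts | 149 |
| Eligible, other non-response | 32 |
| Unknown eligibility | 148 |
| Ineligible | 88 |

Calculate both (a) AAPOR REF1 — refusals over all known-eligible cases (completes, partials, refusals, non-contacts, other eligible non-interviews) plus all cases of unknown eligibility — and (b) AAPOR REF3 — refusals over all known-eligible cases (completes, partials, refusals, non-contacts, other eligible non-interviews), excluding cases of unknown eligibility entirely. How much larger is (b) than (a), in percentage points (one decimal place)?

Top: 84
Denom: 250 + 20 + 84 + 149 + 32 + 148 = 683
REF1 = 84 / 683 = 0.1230
Denom: 250 + 20 + 84 + 149 + 32 = 535
REF3 = 84 / 535 = 0.1570
Difference = 15.70 − 12.30 = 3.40 percentage points

3.4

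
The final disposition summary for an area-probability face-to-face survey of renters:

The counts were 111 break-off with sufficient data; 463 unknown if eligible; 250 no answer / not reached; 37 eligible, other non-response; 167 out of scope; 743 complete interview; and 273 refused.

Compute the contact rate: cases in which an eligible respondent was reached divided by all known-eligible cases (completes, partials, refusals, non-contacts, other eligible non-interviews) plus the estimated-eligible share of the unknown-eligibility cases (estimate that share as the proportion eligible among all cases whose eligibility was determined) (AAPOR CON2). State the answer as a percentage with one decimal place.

Numerator: 743 + 111 + 273 + 37 = 1164
Eligible (known): 743 + 111 + 273 + 250 + 37 = 1414
e = 1414 / (1414 + 167) = 1414 / 1581 = 0.8944
Estimated eligible among unknowns: 0.8944 × 463 = 414.11
Denominator: 1414 + 414.11 = 1828.11
CON2 = 1164 / 1828.11 = 0.6367

63.7%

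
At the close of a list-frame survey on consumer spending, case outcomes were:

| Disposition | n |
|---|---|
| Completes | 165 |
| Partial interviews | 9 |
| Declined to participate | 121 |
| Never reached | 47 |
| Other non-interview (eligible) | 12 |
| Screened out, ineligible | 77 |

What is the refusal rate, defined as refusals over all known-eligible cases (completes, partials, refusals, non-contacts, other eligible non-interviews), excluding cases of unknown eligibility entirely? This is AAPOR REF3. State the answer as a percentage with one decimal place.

Top → 121
Denominator → 165 + 9 + 121 + 47 + 12 = 354
REF3 = 121 / 354 = 0.3418

34.2%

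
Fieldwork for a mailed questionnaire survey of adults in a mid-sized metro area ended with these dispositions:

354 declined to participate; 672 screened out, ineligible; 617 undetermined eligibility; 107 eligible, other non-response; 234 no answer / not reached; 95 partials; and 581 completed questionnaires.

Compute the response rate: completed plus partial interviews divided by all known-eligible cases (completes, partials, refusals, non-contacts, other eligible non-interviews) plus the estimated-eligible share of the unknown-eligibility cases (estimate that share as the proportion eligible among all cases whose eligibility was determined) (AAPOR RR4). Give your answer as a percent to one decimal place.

Numerator: 581 + 95 = 676
Known eligible: 581 + 95 + 354 + 234 + 107 = 1371
e = 1371 / (1371 + 672) = 1371 / 2043 = 0.6711
e × U: 0.6711 × 617 = 414.07
Denominator: 1371 + 414.07 = 1785.07
RR4 = 676 / 1785.07 = 0.3787

37.9%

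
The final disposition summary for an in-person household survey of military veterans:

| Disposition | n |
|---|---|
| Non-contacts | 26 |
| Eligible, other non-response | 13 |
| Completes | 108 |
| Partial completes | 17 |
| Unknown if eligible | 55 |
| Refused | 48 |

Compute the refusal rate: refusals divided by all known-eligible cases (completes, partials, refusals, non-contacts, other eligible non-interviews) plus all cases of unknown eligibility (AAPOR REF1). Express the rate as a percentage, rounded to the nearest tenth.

18.0%

Top → 48
Denominator → 108 + 17 + 48 + 26 + 13 + 55 = 267
REF1 = 48 / 267 = 0.1798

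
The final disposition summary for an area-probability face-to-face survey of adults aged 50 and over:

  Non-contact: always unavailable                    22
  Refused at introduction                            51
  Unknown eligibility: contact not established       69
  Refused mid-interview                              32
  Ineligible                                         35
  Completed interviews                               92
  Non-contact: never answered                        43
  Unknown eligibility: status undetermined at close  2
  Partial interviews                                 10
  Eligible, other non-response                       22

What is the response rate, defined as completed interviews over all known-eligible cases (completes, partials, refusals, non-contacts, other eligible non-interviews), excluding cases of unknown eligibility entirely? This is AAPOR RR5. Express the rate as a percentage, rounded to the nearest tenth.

Refusal or break-off = 51 + 32 = 83
No contact after all attempts = 43 + 22 = 65
Unknown eligibility = 69 + 2 = 71
Top = 92
Base = 92 + 10 + 83 + 65 + 22 = 272
RR5 = 92 / 272 = 0.3382

33.8%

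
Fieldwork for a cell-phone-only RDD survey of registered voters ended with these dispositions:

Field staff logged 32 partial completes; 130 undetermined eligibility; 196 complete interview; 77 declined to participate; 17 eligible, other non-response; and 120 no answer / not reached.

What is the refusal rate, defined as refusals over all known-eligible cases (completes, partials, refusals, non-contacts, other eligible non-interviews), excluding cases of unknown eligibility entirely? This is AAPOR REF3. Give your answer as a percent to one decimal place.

Top: 77
Denominator: 196 + 32 + 77 + 120 + 17 = 442
REF3 = 77 / 442 = 0.1742

17.4%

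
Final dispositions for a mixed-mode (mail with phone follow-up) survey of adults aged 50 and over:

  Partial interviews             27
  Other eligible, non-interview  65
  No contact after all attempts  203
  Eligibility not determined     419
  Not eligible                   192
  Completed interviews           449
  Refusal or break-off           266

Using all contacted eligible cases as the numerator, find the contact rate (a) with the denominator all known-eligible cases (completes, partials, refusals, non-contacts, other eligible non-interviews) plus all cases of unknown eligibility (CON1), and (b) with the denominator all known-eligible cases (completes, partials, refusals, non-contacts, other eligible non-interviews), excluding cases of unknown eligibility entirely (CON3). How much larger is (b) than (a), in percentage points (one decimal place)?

Top: 449 + 27 + 266 + 65 = 807
Base: 449 + 27 + 266 + 203 + 65 + 419 = 1429
CON1 = 807 / 1429 = 0.5647
Base: 449 + 27 + 266 + 203 + 65 = 1010
CON3 = 807 / 1010 = 0.7990
Difference = 79.90 − 56.47 = 23.43 percentage points

23.4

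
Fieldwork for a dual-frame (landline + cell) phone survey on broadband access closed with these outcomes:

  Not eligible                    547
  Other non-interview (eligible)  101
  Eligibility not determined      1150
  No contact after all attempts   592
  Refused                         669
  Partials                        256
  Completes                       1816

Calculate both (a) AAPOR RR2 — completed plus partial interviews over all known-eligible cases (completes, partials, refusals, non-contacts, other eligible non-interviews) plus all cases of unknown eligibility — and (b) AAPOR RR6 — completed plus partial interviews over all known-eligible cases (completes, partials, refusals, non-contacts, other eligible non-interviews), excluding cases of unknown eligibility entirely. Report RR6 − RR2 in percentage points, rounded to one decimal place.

Num = 1816 + 256 = 2072
Base = 1816 + 256 + 669 + 592 + 101 + 1150 = 4584
RR2 = 2072 / 4584 = 0.4520
Base = 1816 + 256 + 669 + 592 + 101 = 3434
RR6 = 2072 / 3434 = 0.6034
Difference = 60.34 − 45.20 = 15.14 percentage points

15.1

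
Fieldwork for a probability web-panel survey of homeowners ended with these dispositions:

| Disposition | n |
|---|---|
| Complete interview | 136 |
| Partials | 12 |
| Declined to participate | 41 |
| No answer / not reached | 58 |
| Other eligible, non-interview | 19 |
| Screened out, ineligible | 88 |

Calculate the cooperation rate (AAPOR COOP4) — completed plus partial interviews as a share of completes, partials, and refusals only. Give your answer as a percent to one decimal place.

78.3%

Numerator = 136 + 12 = 148
Denom = 136 + 12 + 41 = 189
COOP4 = 148 / 189 = 0.7831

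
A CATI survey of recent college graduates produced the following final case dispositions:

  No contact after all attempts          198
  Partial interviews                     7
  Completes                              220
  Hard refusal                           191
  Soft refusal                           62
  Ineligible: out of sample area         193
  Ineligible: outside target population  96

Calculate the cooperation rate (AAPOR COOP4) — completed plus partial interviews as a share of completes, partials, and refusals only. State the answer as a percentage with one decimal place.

47.3%

Refusal or break-off = 191 + 62 = 253
Out of scope = 96 + 193 = 289
Top → 220 + 7 = 227
Base → 220 + 7 + 253 = 480
COOP4 = 227 / 480 = 0.4729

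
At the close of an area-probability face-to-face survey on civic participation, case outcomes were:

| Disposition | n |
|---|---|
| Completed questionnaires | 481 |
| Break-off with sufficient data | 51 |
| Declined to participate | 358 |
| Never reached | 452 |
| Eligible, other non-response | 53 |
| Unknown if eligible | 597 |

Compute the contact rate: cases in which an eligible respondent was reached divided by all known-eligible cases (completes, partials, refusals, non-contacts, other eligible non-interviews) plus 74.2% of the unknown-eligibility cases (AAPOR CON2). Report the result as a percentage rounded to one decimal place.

51.3%

Num → 481 + 51 + 358 + 53 = 943
Eligible (known) → 481 + 51 + 358 + 452 + 53 = 1395
Eligible share of unknowns → 0.7420 × 597 = 442.97
Base → 1395 + 442.97 = 1837.97
CON2 = 943 / 1837.97 = 0.5131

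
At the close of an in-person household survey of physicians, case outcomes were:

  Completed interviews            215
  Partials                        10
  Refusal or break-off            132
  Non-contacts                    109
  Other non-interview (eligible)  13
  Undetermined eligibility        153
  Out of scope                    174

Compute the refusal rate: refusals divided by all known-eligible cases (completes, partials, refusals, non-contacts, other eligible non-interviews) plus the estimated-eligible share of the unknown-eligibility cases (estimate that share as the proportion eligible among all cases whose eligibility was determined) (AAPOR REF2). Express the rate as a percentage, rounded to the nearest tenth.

Num → 132
Known eligible → 215 + 10 + 132 + 109 + 13 = 479
e = 479 / (479 + 174) = 479 / 653 = 0.7335
Estimated eligible among unknowns → 0.7335 × 153 = 112.23
Denominator → 479 + 112.23 = 591.23
REF2 = 132 / 591.23 = 0.2233

22.3%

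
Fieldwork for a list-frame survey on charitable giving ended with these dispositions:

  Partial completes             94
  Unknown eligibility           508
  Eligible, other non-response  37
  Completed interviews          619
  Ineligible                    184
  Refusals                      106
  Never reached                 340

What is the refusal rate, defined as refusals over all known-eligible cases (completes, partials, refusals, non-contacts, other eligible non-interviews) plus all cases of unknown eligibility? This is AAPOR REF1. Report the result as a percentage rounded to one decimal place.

Numerator → 106
Denominator → 619 + 94 + 106 + 340 + 37 + 508 = 1704
REF1 = 106 / 1704 = 0.0622

6.2%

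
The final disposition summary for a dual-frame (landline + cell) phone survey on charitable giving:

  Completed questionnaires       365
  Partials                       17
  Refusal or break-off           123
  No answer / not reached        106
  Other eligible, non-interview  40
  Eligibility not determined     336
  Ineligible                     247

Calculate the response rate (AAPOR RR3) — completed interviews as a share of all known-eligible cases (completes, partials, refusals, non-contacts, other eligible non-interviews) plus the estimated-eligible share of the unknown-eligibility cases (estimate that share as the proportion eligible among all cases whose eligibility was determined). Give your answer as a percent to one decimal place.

40.8%

Top → 365
Determined eligible → 365 + 17 + 123 + 106 + 40 = 651
e = 651 / (651 + 247) = 651 / 898 = 0.7249
Estimated eligible among unknowns → 0.7249 × 336 = 243.57
Denominator → 651 + 243.57 = 894.57
RR3 = 365 / 894.57 = 0.4080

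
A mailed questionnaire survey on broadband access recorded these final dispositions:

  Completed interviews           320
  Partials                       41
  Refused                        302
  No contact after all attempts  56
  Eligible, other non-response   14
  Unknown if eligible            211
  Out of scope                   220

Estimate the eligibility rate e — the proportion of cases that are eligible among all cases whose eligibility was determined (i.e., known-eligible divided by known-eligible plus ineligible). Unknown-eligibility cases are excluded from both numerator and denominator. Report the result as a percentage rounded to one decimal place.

76.9%

Known eligible: 320 + 41 + 302 + 56 + 14 = 733
e = 733 / (733 + 220) = 733 / 953 = 0.7692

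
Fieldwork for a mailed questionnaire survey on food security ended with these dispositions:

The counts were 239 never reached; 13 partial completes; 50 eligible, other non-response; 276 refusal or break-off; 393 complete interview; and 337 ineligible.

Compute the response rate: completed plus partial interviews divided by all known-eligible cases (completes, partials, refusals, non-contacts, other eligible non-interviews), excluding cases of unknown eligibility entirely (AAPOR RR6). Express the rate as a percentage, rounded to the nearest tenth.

Numerator = 393 + 13 = 406
Base = 393 + 13 + 276 + 239 + 50 = 971
RR6 = 406 / 971 = 0.4181

41.8%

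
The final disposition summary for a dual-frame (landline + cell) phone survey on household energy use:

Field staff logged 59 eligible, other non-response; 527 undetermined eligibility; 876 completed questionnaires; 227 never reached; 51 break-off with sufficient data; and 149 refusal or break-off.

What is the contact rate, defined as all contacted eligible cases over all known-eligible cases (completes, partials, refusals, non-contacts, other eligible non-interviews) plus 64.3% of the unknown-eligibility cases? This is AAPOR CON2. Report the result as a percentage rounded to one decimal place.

66.7%

Numerator = 876 + 51 + 149 + 59 = 1135
Known eligible = 876 + 51 + 149 + 227 + 59 = 1362
e × U = 0.6430 × 527 = 338.86
Denom = 1362 + 338.86 = 1700.86
CON2 = 1135 / 1700.86 = 0.6673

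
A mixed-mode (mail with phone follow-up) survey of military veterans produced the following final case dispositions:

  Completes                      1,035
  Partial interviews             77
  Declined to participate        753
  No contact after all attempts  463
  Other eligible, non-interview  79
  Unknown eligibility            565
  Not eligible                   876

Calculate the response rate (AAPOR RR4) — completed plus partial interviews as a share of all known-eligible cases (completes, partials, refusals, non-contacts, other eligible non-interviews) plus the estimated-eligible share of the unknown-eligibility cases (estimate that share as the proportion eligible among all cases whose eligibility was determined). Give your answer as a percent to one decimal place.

Numerator = 1035 + 77 = 1112
Determined eligible = 1035 + 77 + 753 + 463 + 79 = 2407
e = 2407 / (2407 + 876) = 2407 / 3283 = 0.7332
Eligible share of unknowns = 0.7332 × 565 = 414.26
Base = 2407 + 414.26 = 2821.26
RR4 = 1112 / 2821.26 = 0.3942

39.4%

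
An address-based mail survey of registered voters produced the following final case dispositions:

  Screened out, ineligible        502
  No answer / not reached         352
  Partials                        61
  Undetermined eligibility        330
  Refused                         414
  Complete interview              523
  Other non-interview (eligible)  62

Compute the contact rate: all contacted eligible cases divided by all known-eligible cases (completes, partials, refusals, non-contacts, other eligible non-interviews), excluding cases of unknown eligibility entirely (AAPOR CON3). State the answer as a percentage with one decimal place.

Top → 523 + 61 + 414 + 62 = 1060
Base → 523 + 61 + 414 + 352 + 62 = 1412
CON3 = 1060 / 1412 = 0.7507

75.1%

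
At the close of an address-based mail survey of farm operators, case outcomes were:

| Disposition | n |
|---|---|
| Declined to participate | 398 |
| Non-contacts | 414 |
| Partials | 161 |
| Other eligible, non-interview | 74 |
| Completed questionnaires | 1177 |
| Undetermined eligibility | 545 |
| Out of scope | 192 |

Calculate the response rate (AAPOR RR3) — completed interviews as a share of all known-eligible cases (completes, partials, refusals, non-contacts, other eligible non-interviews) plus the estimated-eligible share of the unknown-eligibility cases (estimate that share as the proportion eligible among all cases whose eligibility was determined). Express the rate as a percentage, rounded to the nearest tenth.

43.2%

Top: 1177
Known eligible: 1177 + 161 + 398 + 414 + 74 = 2224
e = 2224 / (2224 + 192) = 2224 / 2416 = 0.9205
Eligible share of unknowns: 0.9205 × 545 = 501.67
Denominator: 2224 + 501.67 = 2725.67
RR3 = 1177 / 2725.67 = 0.4318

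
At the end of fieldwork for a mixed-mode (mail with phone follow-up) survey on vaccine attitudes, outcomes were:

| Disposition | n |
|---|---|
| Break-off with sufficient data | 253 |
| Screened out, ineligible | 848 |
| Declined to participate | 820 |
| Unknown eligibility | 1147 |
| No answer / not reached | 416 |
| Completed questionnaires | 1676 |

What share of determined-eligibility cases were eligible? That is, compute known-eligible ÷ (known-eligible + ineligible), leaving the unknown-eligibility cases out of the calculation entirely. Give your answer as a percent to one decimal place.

78.9%

Determined eligible → 1676 + 253 + 820 + 416 = 3165
e = 3165 / (3165 + 848) = 3165 / 4013 = 0.7887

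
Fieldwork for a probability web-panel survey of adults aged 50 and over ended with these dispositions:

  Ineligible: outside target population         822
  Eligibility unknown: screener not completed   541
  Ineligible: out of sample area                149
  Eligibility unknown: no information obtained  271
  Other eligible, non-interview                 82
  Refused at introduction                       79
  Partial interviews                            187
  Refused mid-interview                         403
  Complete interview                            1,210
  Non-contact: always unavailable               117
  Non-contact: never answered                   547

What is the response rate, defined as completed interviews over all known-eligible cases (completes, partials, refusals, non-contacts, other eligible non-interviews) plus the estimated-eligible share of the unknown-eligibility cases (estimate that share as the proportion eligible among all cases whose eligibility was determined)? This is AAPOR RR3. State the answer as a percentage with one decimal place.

37.6%

Refusals = 79 + 403 = 482
Never reached = 547 + 117 = 664
Unknown eligibility = 541 + 271 = 812
Out of scope = 822 + 149 = 971
Numerator → 1210
Determined eligible → 1210 + 187 + 482 + 664 + 82 = 2625
e = 2625 / (2625 + 971) = 2625 / 3596 = 0.7300
e × U → 0.7300 × 812 = 592.76
Base → 2625 + 592.76 = 3217.76
RR3 = 1210 / 3217.76 = 0.3760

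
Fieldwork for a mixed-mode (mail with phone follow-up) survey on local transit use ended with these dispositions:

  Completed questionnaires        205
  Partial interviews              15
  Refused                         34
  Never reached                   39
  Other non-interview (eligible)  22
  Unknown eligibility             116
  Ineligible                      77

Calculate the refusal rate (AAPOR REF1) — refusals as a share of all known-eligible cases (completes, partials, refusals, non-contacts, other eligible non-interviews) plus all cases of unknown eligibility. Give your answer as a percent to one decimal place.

Numerator → 34
Denom → 205 + 15 + 34 + 39 + 22 + 116 = 431
REF1 = 34 / 431 = 0.0789

7.9%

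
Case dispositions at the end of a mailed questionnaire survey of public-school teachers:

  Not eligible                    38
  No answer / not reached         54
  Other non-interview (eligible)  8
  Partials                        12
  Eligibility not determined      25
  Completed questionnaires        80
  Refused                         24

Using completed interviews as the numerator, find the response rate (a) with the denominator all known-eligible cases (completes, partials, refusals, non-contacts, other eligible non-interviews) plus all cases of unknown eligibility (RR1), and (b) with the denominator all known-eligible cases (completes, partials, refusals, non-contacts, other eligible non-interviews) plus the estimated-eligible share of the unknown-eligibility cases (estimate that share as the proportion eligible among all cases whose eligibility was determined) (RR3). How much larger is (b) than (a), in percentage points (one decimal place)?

0.9

Top → 80
Denominator → 80 + 12 + 24 + 54 + 8 + 25 = 203
RR1 = 80 / 203 = 0.3941
Known eligible → 80 + 12 + 24 + 54 + 8 = 178
e = 178 / (178 + 38) = 178 / 216 = 0.8241
Eligible share of unknowns → 0.8241 × 25 = 20.60
Denominator → 178 + 20.60 = 198.60
RR3 = 80 / 198.60 = 0.4028
Difference = 40.28 − 39.41 = 0.87 percentage points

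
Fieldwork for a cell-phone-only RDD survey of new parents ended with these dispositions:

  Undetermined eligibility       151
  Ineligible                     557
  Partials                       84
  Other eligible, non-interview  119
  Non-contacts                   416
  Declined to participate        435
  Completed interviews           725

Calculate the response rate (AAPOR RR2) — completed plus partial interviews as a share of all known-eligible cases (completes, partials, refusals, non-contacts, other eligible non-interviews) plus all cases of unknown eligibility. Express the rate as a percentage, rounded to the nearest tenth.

Top: 725 + 84 = 809
Denominator: 725 + 84 + 435 + 416 + 119 + 151 = 1930
RR2 = 809 / 1930 = 0.4192

41.9%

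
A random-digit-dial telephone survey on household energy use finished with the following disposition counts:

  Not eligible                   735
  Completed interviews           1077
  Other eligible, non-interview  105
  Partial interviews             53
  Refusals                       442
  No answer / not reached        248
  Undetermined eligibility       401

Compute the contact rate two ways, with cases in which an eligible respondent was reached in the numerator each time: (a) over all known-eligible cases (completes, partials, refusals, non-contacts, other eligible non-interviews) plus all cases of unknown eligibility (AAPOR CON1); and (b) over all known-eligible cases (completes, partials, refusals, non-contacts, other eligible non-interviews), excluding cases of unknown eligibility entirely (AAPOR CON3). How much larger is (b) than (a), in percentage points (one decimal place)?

Numerator → 1077 + 53 + 442 + 105 = 1677
Base → 1077 + 53 + 442 + 248 + 105 + 401 = 2326
CON1 = 1677 / 2326 = 0.7210
Base → 1077 + 53 + 442 + 248 + 105 = 1925
CON3 = 1677 / 1925 = 0.8712
Difference = 87.12 − 72.10 = 15.02 percentage points

15.0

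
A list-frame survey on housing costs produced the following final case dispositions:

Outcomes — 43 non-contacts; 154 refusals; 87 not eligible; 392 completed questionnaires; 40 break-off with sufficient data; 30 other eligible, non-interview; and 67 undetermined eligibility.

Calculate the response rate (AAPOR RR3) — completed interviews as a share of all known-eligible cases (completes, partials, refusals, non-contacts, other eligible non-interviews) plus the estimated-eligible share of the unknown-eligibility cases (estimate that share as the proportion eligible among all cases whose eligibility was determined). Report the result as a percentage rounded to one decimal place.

Top → 392
Known eligible → 392 + 40 + 154 + 43 + 30 = 659
e = 659 / (659 + 87) = 659 / 746 = 0.8834
Estimated eligible among unknowns → 0.8834 × 67 = 59.19
Denom → 659 + 59.19 = 718.19
RR3 = 392 / 718.19 = 0.5458

54.6%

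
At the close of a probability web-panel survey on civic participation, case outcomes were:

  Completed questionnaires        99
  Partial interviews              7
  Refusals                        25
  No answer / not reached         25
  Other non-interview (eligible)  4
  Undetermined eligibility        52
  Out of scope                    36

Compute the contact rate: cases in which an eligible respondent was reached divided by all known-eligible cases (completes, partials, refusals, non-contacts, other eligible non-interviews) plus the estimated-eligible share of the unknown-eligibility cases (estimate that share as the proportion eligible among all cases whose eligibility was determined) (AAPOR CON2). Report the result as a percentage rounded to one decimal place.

Num → 99 + 7 + 25 + 4 = 135
Eligible (known) → 99 + 7 + 25 + 25 + 4 = 160
e = 160 / (160 + 36) = 160 / 196 = 0.8163
Eligible share of unknowns → 0.8163 × 52 = 42.45
Denominator → 160 + 42.45 = 202.45
CON2 = 135 / 202.45 = 0.6668

66.7%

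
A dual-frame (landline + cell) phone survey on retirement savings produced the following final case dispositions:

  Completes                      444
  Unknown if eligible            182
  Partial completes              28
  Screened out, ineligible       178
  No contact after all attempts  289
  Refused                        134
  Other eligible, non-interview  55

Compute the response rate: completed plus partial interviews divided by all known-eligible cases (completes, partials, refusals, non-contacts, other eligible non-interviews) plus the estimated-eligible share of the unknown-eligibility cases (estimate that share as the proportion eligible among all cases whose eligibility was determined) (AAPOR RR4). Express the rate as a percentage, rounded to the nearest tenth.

42.8%

Num → 444 + 28 = 472
Eligible (known) → 444 + 28 + 134 + 289 + 55 = 950
e = 950 / (950 + 178) = 950 / 1128 = 0.8422
Eligible share of unknowns → 0.8422 × 182 = 153.28
Denominator → 950 + 153.28 = 1103.28
RR4 = 472 / 1103.28 = 0.4278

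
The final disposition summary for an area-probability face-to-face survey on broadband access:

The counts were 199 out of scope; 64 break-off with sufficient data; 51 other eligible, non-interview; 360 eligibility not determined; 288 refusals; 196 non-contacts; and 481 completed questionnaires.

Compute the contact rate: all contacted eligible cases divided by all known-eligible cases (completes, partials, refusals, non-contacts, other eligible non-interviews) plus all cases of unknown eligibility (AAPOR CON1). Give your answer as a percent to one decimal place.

61.4%

Top → 481 + 64 + 288 + 51 = 884
Denominator → 481 + 64 + 288 + 196 + 51 + 360 = 1440
CON1 = 884 / 1440 = 0.6139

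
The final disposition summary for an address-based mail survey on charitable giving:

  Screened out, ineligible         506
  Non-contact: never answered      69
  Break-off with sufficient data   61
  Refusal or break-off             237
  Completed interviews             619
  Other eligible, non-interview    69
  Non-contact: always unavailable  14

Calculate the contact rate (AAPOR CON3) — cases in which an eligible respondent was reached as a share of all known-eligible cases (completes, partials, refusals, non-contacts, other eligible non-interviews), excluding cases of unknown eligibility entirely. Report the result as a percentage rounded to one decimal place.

Never reached = 69 + 14 = 83
Numerator: 619 + 61 + 237 + 69 = 986
Base: 619 + 61 + 237 + 83 + 69 = 1069
CON3 = 986 / 1069 = 0.9224

92.2%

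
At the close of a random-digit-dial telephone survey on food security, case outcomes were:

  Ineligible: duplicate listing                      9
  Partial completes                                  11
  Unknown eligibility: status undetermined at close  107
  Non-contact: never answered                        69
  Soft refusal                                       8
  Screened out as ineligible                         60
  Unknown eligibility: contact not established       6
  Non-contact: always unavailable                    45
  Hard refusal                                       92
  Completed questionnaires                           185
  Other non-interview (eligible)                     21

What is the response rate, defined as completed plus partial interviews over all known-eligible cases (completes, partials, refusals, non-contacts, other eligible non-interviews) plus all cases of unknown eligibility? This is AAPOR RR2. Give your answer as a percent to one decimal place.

Refused = 92 + 8 = 100
No answer / not reached = 69 + 45 = 114
Unknown if eligible = 6 + 107 = 113
Not eligible = 60 + 9 = 69
Top: 185 + 11 = 196
Denom: 185 + 11 + 100 + 114 + 21 + 113 = 544
RR2 = 196 / 544 = 0.3603

36.0%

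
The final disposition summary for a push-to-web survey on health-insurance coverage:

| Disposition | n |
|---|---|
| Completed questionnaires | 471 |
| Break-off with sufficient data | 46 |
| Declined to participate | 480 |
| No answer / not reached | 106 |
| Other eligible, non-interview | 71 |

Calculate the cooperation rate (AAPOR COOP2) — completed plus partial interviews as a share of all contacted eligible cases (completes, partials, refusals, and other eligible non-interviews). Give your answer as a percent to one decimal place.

Top → 471 + 46 = 517
Denominator → 471 + 46 + 480 + 71 = 1068
COOP2 = 517 / 1068 = 0.4841

48.4%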